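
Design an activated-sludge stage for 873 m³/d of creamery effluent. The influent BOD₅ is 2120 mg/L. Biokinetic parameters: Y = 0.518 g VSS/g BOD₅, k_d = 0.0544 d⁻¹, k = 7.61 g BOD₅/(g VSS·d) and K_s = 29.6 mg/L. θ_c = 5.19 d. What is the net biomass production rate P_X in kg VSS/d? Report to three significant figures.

Effluent substrate depends only on kinetics and SRT: S = K_s(1 + k_d θ_c) / [θ_c(Yk − k_d) − 1] = 29.6 × (1 + 0.0544 × 5.19) / [5.19 × (0.518 × 7.61 − 0.0544) − 1] = 37.96 / 19.18 = 1.979 mg/L.
Observed yield with endogenous decay: Y_obs = Y / (1 + k_d·θ_c) = 0.518 / (1 + 0.0544 × 5.19) = 0.518 / 1.282 = 0.4040 g VSS/g BOD₅.
Mass of BOD₅ removed per day: Q(S₀ − S) = 873 × 2118 g/m³ = 1849 kg/d.
P_X = Y_obs · Q(S₀ − S) = 0.4040 × 1849 = 746.9 kg VSS/d.

P_X ≈ 747 kg VSS/d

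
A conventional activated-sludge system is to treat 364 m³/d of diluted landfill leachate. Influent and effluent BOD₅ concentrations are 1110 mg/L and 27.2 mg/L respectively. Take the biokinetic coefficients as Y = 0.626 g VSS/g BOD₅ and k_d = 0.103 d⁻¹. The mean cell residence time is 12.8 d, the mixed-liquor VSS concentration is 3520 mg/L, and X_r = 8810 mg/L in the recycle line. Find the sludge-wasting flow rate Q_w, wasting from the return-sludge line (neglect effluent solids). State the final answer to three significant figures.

Q_w ≈ 12.1 m³/d

From the SRT design equation V = Y Q (S₀−S) θ_c / [X (1 + k_d θ_c)] = 0.626 × 364 × (1110 − 27.2) × 12.8 / [3520 × (1 + 0.103 × 12.8)] = 3.16×10^6 / 8161 = 387.0 m³.
Wasting from the return line (neglecting effluent solids): Q_w = V·X / (θ_c·X_r) = 387.0 × 3520 / (12.8 × 8810) = 12.08 m³/d.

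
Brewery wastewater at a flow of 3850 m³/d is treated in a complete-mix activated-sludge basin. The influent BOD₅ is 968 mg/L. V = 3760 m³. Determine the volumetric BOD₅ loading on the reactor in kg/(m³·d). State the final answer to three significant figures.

Volumetric loading L_v = Q·S₀ / V = 3850 × 968 g/m³ / 3760 m³ = 991.2 g/(m³·d) = 0.9912 kg BOD₅/(m³·d).

L_v ≈ 0.991 kg BOD₅/(m³·d)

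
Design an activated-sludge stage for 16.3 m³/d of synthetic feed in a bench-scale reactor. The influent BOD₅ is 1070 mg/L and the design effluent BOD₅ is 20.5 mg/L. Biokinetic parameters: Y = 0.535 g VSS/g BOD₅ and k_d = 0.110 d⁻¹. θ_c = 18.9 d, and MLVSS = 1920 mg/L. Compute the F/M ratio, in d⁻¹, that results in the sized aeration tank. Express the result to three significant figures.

F/M ≈ 0.310 d⁻¹

From the SRT design equation V = Y Q (S₀−S) θ_c / [X (1 + k_d θ_c)] = 0.535 × 16.3 × (1070 − 20.5) × 18.9 / [1920 × (1 + 0.110 × 18.9)] = 1.73×10^5 / 5912 = 29.26 m³.
F/M = Q·S₀ / (V·X) = 16.3 × 1070 / (29.26 × 1920) = 0.3105 g BOD₅·(g VSS·d)⁻¹.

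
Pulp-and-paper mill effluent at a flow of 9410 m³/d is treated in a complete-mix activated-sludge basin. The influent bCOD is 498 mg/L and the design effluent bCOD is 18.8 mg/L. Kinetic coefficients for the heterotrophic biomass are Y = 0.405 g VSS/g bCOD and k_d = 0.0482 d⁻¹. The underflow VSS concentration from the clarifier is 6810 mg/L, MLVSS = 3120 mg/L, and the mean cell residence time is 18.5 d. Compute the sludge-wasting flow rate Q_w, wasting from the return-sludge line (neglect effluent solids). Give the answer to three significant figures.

From the SRT design equation V = Y Q (S₀−S) θ_c / [X (1 + k_d θ_c)] = 0.405 × 9410 × (498 − 18.8) × 18.5 / [3120 × (1 + 0.0482 × 18.5)] = 3.38×10^7 / 5902 = 5724 m³.
Wasting from the return line (neglecting effluent solids): Q_w = V·X / (θ_c·X_r) = 5724 × 3120 / (18.5 × 6810) = 141.8 m³/d.

Q_w ≈ 142 m³/d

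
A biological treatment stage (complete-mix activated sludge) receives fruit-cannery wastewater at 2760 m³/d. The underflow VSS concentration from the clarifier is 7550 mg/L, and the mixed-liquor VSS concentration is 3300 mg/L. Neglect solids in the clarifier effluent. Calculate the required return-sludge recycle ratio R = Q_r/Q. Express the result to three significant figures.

R ≈ 0.776

R = Q_r/Q = X/(X_r − X) = 3300 / (7550 − 3300) = 0.7765.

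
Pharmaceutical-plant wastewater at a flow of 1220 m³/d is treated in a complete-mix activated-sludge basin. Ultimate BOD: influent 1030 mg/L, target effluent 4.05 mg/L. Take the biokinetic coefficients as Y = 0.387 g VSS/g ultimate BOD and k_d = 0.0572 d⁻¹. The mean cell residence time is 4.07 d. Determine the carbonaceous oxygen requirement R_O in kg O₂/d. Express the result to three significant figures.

The observed yield is Y_obs = Y/(1 + k_d·θ_c) = 0.387 / (1 + 0.0572 × 4.07) = 0.387 / 1.233 = 0.3139 g VSS per g ultimate BOD removed.
Q·(S₀ − S) = 1220 × (1030 − 4.05) × 10⁻³ = 1252 kg/d removed.
Net sludge production P_X = 0.3139 × 1252 = 392.9 kg VSS/d.
Carbonaceous O₂ demand = substrate oxidised − cell-mass equivalent = 1252 − 1.42 × 392.9 = 693.7 kg O₂/d.

R_O ≈ 694 kg O₂/d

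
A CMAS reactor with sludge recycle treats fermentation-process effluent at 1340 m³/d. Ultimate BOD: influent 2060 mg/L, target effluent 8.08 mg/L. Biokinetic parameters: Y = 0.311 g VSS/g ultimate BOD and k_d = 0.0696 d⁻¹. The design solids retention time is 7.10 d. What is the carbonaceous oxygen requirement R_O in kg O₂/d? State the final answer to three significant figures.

R_O ≈ 1940 kg O₂/d

Y_obs = Y / (1 + k_d θ_c) = 0.311 / (1 + 0.0696 × 7.10) = 0.311 / 1.494 = 0.2081.
Q·(S₀ − S) = 1340 × (2060 − 8.08) × 10⁻³ = 2750 kg/d removed.
Net sludge production P_X = 0.2081 × 2750 = 572.3 kg VSS/d.
R_O = Q·(S₀ − S) − 1.42·P_X = 2750 − 1.42 × 572.3 = 1937 kg O₂/d.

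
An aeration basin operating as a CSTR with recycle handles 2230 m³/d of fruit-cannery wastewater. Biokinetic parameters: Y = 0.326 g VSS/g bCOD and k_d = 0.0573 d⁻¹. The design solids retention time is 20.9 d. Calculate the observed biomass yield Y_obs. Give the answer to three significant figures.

Y_obs ≈ 0.148 g VSS/g bCOD

Observed yield with endogenous decay: Y_obs = Y / (1 + k_d·θ_c) = 0.326 / (1 + 0.0573 × 20.9) = 0.326 / 2.198 = 0.1483 g VSS/g bCOD.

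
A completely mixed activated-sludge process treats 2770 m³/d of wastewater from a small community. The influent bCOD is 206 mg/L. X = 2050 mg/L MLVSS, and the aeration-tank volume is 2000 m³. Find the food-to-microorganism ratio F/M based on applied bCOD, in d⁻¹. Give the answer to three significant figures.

Food-to-microorganism ratio F/M = Q S₀ / (V X) = 2770 × 206 / (2000 × 2050) = 0.1392 d⁻¹.

F/M ≈ 0.139 d⁻¹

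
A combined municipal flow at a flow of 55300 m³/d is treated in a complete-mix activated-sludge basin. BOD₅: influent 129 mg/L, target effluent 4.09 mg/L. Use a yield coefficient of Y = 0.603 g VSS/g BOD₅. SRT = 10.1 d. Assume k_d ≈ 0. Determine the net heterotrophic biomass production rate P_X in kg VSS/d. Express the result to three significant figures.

P_X ≈ 4170 kg VSS/d

Since k_d ≈ 0, Y_obs = Y = 0.603 g VSS/g BOD₅.
Mass of BOD₅ removed per day: Q(S₀ − S) = 55300 × 124.9 g/m³ = 6908 kg/d.
Net biomass production P_X = Y_obs × Q·(S₀ − S) = 0.6030 × 6908 = 4165 kg VSS/d.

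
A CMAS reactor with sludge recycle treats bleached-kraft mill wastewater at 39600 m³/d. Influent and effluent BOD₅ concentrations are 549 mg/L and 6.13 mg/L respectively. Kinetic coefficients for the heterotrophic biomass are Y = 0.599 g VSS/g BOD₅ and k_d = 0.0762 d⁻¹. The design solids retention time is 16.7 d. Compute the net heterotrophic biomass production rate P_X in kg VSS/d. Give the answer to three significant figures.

Correct the yield for decay: Y_obs = Y/(1 + k_d θ_c) = 0.599 / (1 + 0.0762 × 16.7) = 0.599 / 2.273 = 0.2636.
Mass of BOD₅ removed per day: Q(S₀ − S) = 39600 × 542.9 g/m³ = 21498 kg/d.
So the net sludge growth is P_X = 0.2636 × 21498 = 5666 kg VSS/d.

P_X ≈ 5670 kg VSS/d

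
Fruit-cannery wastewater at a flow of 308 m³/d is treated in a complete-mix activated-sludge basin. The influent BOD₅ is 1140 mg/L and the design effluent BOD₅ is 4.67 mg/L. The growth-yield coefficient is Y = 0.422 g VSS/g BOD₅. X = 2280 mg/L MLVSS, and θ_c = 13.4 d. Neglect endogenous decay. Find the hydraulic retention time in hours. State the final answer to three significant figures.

τ ≈ 67.6 h

Biomass mass balance (decay neglected): V·X = Y·Q·(S₀ − S)·θ_c, so V = 0.422 × 308 × (1140 − 4.67) × 13.4 / 2280 = 867.3 m³.
HRT = V/Q = 867.3 m³ / 308 m³·d⁻¹ = 2.816 d × 24 = 67.58 h.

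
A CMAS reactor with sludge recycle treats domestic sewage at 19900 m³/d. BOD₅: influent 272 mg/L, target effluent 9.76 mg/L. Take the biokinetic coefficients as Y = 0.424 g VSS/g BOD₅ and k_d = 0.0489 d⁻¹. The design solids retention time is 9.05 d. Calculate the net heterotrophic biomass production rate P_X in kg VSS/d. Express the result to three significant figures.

Y_obs = Y / (1 + k_d θ_c) = 0.424 / (1 + 0.0489 × 9.05) = 0.424 / 1.443 = 0.2939.
Mass of BOD₅ removed per day: Q(S₀ − S) = 19900 × 262.2 g/m³ = 5219 kg/d.
P_X = Y_obs · Q(S₀ − S) = 0.2939 × 5219 = 1534 kg VSS/d.

P_X ≈ 1530 kg VSS/d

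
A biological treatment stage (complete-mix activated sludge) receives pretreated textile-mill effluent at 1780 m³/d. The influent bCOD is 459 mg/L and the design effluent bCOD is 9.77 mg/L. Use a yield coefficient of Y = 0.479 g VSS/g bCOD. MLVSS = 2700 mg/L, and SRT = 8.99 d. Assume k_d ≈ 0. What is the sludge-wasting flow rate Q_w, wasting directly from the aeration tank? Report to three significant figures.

Q_w ≈ 142 m³/d

V·X = Y·Q·ΔS·θ_c gives V = 0.479 × 1780 × (459 − 9.77) × 8.99 / 2700 = 1275 m³.
With mixed-liquor wasting, θ_c = V/Q_w, so Q_w = V/θ_c = 1275/8.99 = 141.9 m³/d.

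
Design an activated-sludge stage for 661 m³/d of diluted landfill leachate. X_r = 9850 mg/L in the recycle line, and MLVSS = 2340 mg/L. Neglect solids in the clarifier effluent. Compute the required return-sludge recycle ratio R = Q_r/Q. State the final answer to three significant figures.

R ≈ 0.312

Mass balance around the secondary clarifier (neglecting effluent solids): R = X / (X_r − X) = 2340 / (9850 − 2340) = 0.3116.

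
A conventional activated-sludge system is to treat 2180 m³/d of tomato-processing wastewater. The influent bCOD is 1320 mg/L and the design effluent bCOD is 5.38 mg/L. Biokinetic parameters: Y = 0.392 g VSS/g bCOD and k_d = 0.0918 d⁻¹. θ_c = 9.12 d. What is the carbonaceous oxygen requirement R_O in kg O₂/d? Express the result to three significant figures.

Observed yield with endogenous decay: Y_obs = Y / (1 + k_d·θ_c) = 0.392 / (1 + 0.0918 × 9.12) = 0.392 / 1.837 = 0.2134 g VSS/g bCOD.
Q·(S₀ − S) = 2180 × (1320 − 5.38) × 10⁻³ = 2866 kg/d removed.
Biomass synthesised: P_X = Y_obs × 2866 = 611.5 kg VSS/d.
Carbonaceous O₂ demand = substrate oxidised − cell-mass equivalent = 2866 − 1.42 × 611.5 = 1998 kg O₂/d.

R_O ≈ 2000 kg O₂/d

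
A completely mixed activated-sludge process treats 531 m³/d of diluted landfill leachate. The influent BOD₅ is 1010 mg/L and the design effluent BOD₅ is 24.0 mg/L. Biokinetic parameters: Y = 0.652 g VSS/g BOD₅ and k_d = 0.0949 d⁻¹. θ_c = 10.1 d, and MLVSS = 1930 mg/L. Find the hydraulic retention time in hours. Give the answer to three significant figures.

From the SRT design equation V = Y Q (S₀−S) θ_c / [X (1 + k_d θ_c)] = 0.652 × 531 × (1010 − 24.0) × 10.1 / [1930 × (1 + 0.0949 × 10.1)] = 3.45×10^6 / 3780 = 912.1 m³.
τ = V/Q = 912.1/531 = 1.718 d, or 41.23 h.

τ ≈ 41.2 h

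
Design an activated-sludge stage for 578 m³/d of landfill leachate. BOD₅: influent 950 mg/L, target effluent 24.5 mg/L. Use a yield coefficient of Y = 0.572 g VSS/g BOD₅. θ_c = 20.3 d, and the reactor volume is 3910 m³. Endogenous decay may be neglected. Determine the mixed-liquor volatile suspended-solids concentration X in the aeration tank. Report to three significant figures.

X ≈ 1590 mg/L

From V·X = Y·Q·(S₀ − S)·θ_c (decay neglected): X = 0.572 × 578 × (950 − 24.5) × 20.3 / 3910 = 1589 mg/L.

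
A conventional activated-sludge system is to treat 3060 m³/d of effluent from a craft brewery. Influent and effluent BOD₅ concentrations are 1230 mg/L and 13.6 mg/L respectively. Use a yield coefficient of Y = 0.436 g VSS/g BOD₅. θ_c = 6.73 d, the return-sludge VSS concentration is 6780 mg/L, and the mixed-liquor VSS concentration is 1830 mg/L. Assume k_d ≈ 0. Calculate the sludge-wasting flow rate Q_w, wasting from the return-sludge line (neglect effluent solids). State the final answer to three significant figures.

Q_w ≈ 239 m³/d

Biomass mass balance (decay neglected): V·X = Y·Q·(S₀ − S)·θ_c, so V = 0.436 × 3060 × (1230 − 13.6) × 6.73 / 1830 = 5968 m³.
Q_w = (V·X)/(θ_c X_r) = 5968 × 1830 / (6.73 × 6780) = 239.4 m³/d.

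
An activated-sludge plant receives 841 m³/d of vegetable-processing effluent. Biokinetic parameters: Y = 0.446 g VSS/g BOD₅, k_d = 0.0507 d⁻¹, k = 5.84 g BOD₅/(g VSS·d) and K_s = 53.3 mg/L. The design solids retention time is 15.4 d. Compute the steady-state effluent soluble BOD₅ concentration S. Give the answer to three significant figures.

S ≈ 2.48 mg/L

From the Monod/SRT balance for a CMAS, S = K_s·(1+k_d θ_c)/[θ_c·(Y k − k_d) − 1] = 53.3 × (1 + 0.0507 × 15.4) / [15.4 × (0.446 × 5.84 − 0.0507) − 1] = 94.92 / 38.33 = 2.476 mg/L.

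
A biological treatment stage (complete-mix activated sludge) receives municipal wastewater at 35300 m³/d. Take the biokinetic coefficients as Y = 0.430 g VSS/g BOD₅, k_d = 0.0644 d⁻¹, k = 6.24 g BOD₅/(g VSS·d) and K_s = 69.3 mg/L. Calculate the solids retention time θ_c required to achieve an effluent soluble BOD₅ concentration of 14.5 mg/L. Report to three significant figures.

θ_c ≈ 2.50 d

At the target effluent, Y k S/(K_s+S) = 0.430×6.24×14.5/83.80 = 0.4643 d⁻¹.
Then 1/θ_c = μ − k_d = 0.4643 − 0.0644 = 0.3999 d⁻¹, giving θ_c = 2.501 d.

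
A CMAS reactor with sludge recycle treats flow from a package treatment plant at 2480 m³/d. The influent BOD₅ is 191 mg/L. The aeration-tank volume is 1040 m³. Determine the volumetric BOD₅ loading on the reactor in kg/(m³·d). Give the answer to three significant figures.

Volumetric loading L_v = Q·S₀ / V = 2480 × 191 g/m³ / 1040 m³ = 455.5 g/(m³·d) = 0.4555 kg BOD₅/(m³·d).

L_v ≈ 0.455 kg BOD₅/(m³·d)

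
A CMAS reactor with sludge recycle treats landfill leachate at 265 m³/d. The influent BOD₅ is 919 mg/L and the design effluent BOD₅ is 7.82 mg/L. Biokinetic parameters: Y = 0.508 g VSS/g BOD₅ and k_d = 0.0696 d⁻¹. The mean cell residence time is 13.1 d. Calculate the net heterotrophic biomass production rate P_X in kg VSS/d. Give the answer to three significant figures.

Y_obs = Y / (1 + k_d θ_c) = 0.508 / (1 + 0.0696 × 13.1) = 0.508 / 1.912 = 0.2657.
Mass of BOD₅ removed per day: Q(S₀ − S) = 265 × 911.2 g/m³ = 241.5 kg/d.
P_X = Y_obs · Q(S₀ − S) = 0.2657 × 241.5 = 64.16 kg VSS/d.

P_X ≈ 64.2 kg VSS/d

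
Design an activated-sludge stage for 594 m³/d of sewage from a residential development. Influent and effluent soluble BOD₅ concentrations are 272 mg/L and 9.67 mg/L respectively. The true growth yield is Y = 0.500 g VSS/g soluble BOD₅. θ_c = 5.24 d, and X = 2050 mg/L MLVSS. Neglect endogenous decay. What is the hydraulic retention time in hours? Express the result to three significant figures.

V·X = Y·Q·ΔS·θ_c gives V = 0.500 × 594 × (272 − 9.67) × 5.24 / 2050 = 199.2 m³.
HRT = V/Q = 199.2 m³ / 594 m³·d⁻¹ = 0.3353 d × 24 = 8.046 h.

τ ≈ 8.05 h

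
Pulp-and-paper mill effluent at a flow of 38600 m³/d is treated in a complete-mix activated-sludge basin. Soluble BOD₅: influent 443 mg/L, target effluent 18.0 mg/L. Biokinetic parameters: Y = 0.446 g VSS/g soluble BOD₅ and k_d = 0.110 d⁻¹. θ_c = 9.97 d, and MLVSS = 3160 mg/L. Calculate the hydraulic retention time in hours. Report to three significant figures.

τ ≈ 6.85 h

Rearranging the biomass balance for a CMAS with decay, V = Y·Q·ΔS·θ_c / [X·(1+k_d θ_c)] = 0.446 × 38600 × (443 − 18.0) × 9.97 / [3160 × (1 + 0.110 × 9.97)] = 7.29×10^7 / 6626 = 11010 m³.
τ = V/Q = 11010/38600 = 0.2852 d, or 6.846 h.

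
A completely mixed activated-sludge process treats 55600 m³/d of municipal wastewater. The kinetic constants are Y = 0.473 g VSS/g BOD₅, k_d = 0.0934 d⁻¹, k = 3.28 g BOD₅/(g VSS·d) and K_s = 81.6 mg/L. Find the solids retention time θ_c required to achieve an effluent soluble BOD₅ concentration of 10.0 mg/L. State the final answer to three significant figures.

θ_c ≈ 13.2 d

At the target effluent, Y k S/(K_s+S) = 0.473×3.28×10.0/91.60 = 0.1694 d⁻¹.
1/θ_c = 0.1694 − 0.0934 = 0.07597 d⁻¹, so θ_c = 13.16 d.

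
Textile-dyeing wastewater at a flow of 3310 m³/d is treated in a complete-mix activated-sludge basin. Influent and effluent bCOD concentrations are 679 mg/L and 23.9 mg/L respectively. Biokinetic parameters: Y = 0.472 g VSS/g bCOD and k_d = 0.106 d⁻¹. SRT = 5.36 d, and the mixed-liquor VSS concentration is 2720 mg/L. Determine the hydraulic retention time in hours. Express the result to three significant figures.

From the SRT design equation V = Y Q (S₀−S) θ_c / [X (1 + k_d θ_c)] = 0.472 × 3310 × (679 − 23.9) × 5.36 / [2720 × (1 + 0.106 × 5.36)] = 5.49×10^6 / 4265 = 1286 m³.
HRT = V/Q = 1286 m³ / 3310 m³·d⁻¹ = 0.3886 d × 24 = 9.325 h.

τ ≈ 9.33 h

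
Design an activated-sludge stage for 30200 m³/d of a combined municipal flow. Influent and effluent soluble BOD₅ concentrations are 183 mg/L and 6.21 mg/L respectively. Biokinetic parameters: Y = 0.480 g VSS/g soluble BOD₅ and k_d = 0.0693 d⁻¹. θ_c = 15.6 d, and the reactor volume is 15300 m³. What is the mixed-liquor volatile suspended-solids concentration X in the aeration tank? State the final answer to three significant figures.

Solving the biomass balance for X: X = Y Q (S₀−S) θ_c / [V (1+k_d θ_c)] = 0.480 × 30200 × (183 − 6.21) × 15.6 / [15300 × (1 + 0.0693 × 15.6)] = 1256 mg/L.

X ≈ 1260 mg/L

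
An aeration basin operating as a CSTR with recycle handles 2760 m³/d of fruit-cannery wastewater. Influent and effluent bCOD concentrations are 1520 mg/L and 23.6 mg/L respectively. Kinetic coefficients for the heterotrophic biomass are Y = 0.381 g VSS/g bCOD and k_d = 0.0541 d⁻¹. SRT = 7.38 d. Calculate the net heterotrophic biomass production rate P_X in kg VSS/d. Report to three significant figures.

Correct the yield for decay: Y_obs = Y/(1 + k_d θ_c) = 0.381 / (1 + 0.0541 × 7.38) = 0.381 / 1.399 = 0.2723.
Mass of bCOD removed per day: Q(S₀ − S) = 2760 × 1496 g/m³ = 4130 kg/d.
So the net sludge growth is P_X = 0.2723 × 4130 = 1125 kg VSS/d.

P_X ≈ 1120 kg VSS/d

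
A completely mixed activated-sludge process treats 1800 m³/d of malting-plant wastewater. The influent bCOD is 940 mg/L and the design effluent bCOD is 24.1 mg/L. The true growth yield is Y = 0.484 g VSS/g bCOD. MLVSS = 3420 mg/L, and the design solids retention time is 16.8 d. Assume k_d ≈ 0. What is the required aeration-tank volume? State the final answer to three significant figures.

Biomass mass balance (decay neglected): V·X = Y·Q·(S₀ − S)·θ_c, so V = 0.484 × 1800 × (940 − 24.1) × 16.8 / 3420 = 3920 m³.

V ≈ 3920 m³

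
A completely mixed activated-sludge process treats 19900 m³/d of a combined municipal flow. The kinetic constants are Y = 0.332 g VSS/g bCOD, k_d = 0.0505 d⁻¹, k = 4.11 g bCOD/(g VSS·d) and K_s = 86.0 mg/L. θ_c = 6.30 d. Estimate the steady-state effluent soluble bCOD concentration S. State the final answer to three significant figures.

For a completely mixed reactor with recycle the Lawrence–McCarty relation gives S = K_s·(1 + k_d·θ_c) / [θ_c·(Y·k − k_d) − 1] = 86.0 × (1 + 0.0505 × 6.30) / [6.30 × (0.332 × 4.11 − 0.0505) − 1] = 113.4 / 7.278 = 15.58 mg/L.

S ≈ 15.6 mg/L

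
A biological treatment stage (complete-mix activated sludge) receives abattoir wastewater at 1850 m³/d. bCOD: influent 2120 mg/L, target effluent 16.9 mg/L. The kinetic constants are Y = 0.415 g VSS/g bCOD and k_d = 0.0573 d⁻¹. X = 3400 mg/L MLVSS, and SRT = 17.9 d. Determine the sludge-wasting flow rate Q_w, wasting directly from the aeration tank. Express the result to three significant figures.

Rearranging the biomass balance for a CMAS with decay, V = Y·Q·ΔS·θ_c / [X·(1+k_d θ_c)] = 0.415 × 1850 × (2120 − 16.9) × 17.9 / [3400 × (1 + 0.0573 × 17.9)] = 2.89×10^7 / 6887 = 4196 m³.
With mixed-liquor wasting, θ_c = V/Q_w, so Q_w = V/θ_c = 4196/17.9 = 234.4 m³/d.

Q_w ≈ 234 m³/d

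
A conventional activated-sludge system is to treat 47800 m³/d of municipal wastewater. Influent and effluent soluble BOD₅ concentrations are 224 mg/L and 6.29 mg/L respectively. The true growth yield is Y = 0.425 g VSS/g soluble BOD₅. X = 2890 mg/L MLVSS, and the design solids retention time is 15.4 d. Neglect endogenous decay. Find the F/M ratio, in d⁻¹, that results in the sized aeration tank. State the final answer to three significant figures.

F/M ≈ 0.157 d⁻¹

Biomass mass balance (decay neglected): V·X = Y·Q·(S₀ − S)·θ_c, so V = 0.425 × 47800 × (224 − 6.29) × 15.4 / 2890 = 23568 m³.
F/M = applied load / biomass = Q·S₀/(V·X) = 47800 × 224 / (23568 × 2890) = 0.1572 d⁻¹.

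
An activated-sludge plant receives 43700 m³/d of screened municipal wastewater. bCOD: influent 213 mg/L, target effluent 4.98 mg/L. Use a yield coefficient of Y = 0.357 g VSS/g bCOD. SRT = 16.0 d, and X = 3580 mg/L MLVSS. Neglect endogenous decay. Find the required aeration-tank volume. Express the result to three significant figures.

V ≈ 14500 m³

With k_d = 0 the design equation reduces to V = Y Q (S₀−S) θ_c / X = 0.357 × 43700 × (213 − 4.98) × 16.0 / 3580 = 14504 m³.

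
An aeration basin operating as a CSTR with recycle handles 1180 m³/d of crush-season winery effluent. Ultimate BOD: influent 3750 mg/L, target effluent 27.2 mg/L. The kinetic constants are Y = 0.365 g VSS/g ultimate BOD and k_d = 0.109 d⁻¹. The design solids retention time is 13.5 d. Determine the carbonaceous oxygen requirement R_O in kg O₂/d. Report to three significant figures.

R_O ≈ 3470 kg O₂/d

The observed yield is Y_obs = Y/(1 + k_d·θ_c) = 0.365 / (1 + 0.109 × 13.5) = 0.365 / 2.471 = 0.1477 g VSS per g ultimate BOD removed.
Q·(S₀ − S) = 1180 × (3750 − 27.2) × 10⁻³ = 4393 kg/d removed.
P_X = Y_obs·Q·(S₀ − S) = 0.1477 × 4393 = 648.8 kg VSS/d.
Carbonaceous O₂ demand = substrate oxidised − cell-mass equivalent = 4393 − 1.42 × 648.8 = 3472 kg O₂/d.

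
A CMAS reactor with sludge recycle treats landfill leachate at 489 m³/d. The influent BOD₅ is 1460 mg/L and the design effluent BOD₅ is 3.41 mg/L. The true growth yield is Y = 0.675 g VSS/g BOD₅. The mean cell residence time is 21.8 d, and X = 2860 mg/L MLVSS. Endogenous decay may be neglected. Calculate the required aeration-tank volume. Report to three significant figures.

With k_d = 0 the design equation reduces to V = Y Q (S₀−S) θ_c / X = 0.675 × 489 × (1460 − 3.41) × 21.8 / 2860 = 3665 m³.

V ≈ 3660 m³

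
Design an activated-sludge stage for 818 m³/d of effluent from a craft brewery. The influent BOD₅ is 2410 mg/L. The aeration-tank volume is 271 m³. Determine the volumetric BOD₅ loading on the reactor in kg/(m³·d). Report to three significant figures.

Applied BOD₅ load per unit volume = Q·S₀/V = (818 × 2410/1000)/271.0 = 7.274 kg BOD₅·m⁻³·d⁻¹.

L_v ≈ 7.27 kg BOD₅/(m³·d)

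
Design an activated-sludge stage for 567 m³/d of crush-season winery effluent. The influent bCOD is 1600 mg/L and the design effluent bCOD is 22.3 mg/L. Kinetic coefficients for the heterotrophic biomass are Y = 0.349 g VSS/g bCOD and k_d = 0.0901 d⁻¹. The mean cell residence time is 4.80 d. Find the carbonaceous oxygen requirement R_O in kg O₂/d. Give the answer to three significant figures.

Correct the yield for decay: Y_obs = Y/(1 + k_d θ_c) = 0.349 / (1 + 0.0901 × 4.80) = 0.349 / 1.432 = 0.2436.
ΔS = 1600 − 22.3 = 1578 mg/L, so the substrate removal rate is 567 × 1578/1000 = 894.6 kg bCOD/d.
P_X = Y_obs·Q·(S₀ − S) = 0.2436 × 894.6 = 217.9 kg VSS/d.
R_O = Q·ΔS − 1.42 P_X = 894.6 − 309.5 = 585.1 kg O₂/d.

R_O ≈ 585 kg O₂/d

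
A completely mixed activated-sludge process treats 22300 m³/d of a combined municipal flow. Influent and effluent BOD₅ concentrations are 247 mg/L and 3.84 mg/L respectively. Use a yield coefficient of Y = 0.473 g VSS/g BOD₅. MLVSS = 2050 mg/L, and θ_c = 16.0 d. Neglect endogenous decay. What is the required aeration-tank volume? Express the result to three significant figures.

V ≈ 20000 m³

Biomass mass balance (decay neglected): V·X = Y·Q·(S₀ − S)·θ_c, so V = 0.473 × 22300 × (247 − 3.84) × 16.0 / 2050 = 20018 m³.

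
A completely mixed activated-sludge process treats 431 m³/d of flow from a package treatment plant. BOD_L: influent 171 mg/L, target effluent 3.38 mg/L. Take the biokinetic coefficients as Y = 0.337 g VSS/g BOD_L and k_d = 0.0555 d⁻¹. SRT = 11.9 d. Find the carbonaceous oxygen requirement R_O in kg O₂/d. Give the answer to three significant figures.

R_O ≈ 51.4 kg O₂/d

Correct the yield for decay: Y_obs = Y/(1 + k_d θ_c) = 0.337 / (1 + 0.0555 × 11.9) = 0.337 / 1.660 = 0.2030.
Substrate removed = Q·(S₀ − S) = 431 m³/d × (171 − 3.38) g/m³ = 7.22×10^4 g/d = 72.24 kg/d.
Biomass synthesised: P_X = Y_obs × 72.24 = 14.66 kg VSS/d.
R_O = Q·ΔS − 1.42 P_X = 72.24 − 20.82 = 51.42 kg O₂/d.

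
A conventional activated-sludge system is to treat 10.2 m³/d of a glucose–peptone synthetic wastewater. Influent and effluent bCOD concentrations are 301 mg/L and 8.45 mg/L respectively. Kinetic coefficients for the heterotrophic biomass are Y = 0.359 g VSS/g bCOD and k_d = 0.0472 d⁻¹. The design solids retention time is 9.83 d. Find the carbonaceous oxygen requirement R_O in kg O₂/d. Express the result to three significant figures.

Y_obs = Y / (1 + k_d θ_c) = 0.359 / (1 + 0.0472 × 9.83) = 0.359 / 1.464 = 0.2452.
Q·(S₀ − S) = 10.2 × (301 − 8.45) × 10⁻³ = 2.984 kg/d removed.
Biomass synthesised: P_X = Y_obs × 2.984 = 0.7317 kg VSS/d.
Carbonaceous O₂ demand = substrate oxidised − cell-mass equivalent = 2.984 − 1.42 × 0.7317 = 1.945 kg O₂/d.

R_O ≈ 1.94 kg O₂/d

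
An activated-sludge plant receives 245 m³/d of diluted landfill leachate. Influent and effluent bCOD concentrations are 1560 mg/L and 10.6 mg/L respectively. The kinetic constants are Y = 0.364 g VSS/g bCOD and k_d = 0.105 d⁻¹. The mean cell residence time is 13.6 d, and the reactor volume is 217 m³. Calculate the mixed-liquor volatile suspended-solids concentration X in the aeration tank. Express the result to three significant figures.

From V·X·(1 + k_d·θ_c) = Y·Q·(S₀ − S)·θ_c: X = 0.364 × 245 × (1560 − 10.6) × 13.6 / [217 × (1 + 0.105 × 13.6)] = 3567 mg/L.

X ≈ 3570 mg/L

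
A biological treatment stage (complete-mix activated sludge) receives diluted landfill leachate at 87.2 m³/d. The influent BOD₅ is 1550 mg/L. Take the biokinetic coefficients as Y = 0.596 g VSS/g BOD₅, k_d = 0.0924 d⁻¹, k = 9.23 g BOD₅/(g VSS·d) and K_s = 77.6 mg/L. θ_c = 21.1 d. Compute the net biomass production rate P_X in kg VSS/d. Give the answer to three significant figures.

For a completely mixed reactor with recycle the Lawrence–McCarty relation gives S = K_s·(1 + k_d·θ_c) / [θ_c·(Y·k − k_d) − 1] = 77.6 × (1 + 0.0924 × 21.1) / [21.1 × (0.596 × 9.23 − 0.0924) − 1] = 228.9 / 113.1 = 2.023 mg/L.
The observed yield is Y_obs = Y/(1 + k_d·θ_c) = 0.596 / (1 + 0.0924 × 21.1) = 0.596 / 2.950 = 0.2021 g VSS per g BOD₅ removed.
Q·(S₀ − S) = 87.2 × (1550 − 2.02) × 10⁻³ = 135.0 kg/d removed.
Net biomass production P_X = Y_obs × Q·(S₀ − S) = 0.2021 × 135.0 = 27.27 kg VSS/d.

P_X ≈ 27.3 kg VSS/d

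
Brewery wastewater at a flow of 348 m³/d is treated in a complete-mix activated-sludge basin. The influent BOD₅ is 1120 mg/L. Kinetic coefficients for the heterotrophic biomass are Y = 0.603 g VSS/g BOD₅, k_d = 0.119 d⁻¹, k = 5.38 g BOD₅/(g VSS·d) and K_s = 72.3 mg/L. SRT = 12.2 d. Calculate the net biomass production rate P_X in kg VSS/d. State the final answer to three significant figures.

P_X ≈ 95.5 kg VSS/d

Effluent substrate depends only on kinetics and SRT: S = K_s(1 + k_d θ_c) / [θ_c(Yk − k_d) − 1] = 72.3 × (1 + 0.119 × 12.2) / [12.2 × (0.603 × 5.38 − 0.119) − 1] = 177.3 / 37.13 = 4.775 mg/L.
Observed yield with endogenous decay: Y_obs = Y / (1 + k_d·θ_c) = 0.603 / (1 + 0.119 × 12.2) = 0.603 / 2.452 = 0.2459 g VSS/g BOD₅.
Mass of BOD₅ removed per day: Q(S₀ − S) = 348 × 1115 g/m³ = 388.1 kg/d.
Net biomass production P_X = Y_obs × Q·(S₀ − S) = 0.2459 × 388.1 = 95.45 kg VSS/d.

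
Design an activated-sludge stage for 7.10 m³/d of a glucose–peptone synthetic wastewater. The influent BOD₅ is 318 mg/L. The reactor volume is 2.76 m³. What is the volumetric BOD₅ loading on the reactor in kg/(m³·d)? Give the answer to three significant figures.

L_v ≈ 0.818 kg BOD₅/(m³·d)

Volumetric loading L_v = Q·S₀ / V = 7.10 × 318 g/m³ / 2.760 m³ = 818.0 g/(m³·d) = 0.8180 kg BOD₅/(m³·d).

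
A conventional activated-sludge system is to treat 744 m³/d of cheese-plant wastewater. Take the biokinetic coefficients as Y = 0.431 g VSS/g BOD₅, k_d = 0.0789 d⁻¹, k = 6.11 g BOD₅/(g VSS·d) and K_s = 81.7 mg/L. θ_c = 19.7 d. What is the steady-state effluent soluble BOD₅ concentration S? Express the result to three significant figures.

For a completely mixed reactor with recycle the Lawrence–McCarty relation gives S = K_s·(1 + k_d·θ_c) / [θ_c·(Y·k − k_d) − 1] = 81.7 × (1 + 0.0789 × 19.7) / [19.7 × (0.431 × 6.11 − 0.0789) − 1] = 208.7 / 49.32 = 4.231 mg/L.

S ≈ 4.23 mg/L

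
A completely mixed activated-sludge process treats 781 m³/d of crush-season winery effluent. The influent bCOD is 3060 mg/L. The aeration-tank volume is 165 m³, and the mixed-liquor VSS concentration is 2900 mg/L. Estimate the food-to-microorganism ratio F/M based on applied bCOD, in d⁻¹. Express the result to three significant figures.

F/M = applied load / biomass = Q·S₀/(V·X) = 781 × 3060 / (165.0 × 2900) = 4.994 d⁻¹.

F/M ≈ 4.99 d⁻¹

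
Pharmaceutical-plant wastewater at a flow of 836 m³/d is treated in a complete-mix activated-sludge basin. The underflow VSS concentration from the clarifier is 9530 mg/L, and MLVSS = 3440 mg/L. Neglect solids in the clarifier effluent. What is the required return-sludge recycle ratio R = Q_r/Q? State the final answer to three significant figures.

R ≈ 0.565

R = Q_r/Q = X/(X_r − X) = 3440 / (9530 − 3440) = 0.5649.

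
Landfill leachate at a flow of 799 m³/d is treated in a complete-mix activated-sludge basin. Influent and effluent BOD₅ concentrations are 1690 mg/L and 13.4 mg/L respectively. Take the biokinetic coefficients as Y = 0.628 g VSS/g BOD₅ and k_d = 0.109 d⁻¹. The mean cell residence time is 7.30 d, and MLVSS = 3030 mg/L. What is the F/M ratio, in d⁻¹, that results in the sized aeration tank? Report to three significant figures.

Rearranging the biomass balance for a CMAS with decay, V = Y·Q·ΔS·θ_c / [X·(1+k_d θ_c)] = 0.628 × 799 × (1690 − 13.4) × 7.30 / [3030 × (1 + 0.109 × 7.30)] = 6.14×10^6 / 5441 = 1129 m³.
Food-to-microorganism ratio F/M = Q S₀ / (V X) = 799 × 1690 / (1129 × 3030) = 0.3948 d⁻¹.

F/M ≈ 0.395 d⁻¹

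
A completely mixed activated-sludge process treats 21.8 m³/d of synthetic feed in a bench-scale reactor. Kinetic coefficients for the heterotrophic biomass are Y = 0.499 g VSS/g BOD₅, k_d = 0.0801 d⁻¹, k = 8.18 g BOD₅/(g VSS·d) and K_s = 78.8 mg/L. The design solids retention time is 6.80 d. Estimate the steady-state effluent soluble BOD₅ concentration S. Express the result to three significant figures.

S ≈ 4.64 mg/L

For a completely mixed reactor with recycle the Lawrence–McCarty relation gives S = K_s·(1 + k_d·θ_c) / [θ_c·(Y·k − k_d) − 1] = 78.8 × (1 + 0.0801 × 6.80) / [6.80 × (0.499 × 8.18 − 0.0801) − 1] = 121.7 / 26.21 = 4.644 mg/L.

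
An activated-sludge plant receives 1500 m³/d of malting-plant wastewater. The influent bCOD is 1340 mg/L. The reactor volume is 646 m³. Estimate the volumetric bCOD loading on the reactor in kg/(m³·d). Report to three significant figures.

L_v = Q S₀ / V = 1500 × 1340 × 10⁻³ / 646.0 = 3.111 kg/(m³·d).

L_v ≈ 3.11 kg bCOD/(m³·d)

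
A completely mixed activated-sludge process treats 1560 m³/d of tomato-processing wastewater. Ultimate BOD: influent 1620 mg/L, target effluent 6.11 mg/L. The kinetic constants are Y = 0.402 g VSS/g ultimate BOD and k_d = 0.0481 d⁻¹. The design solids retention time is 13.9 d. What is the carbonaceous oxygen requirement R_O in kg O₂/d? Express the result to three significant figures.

Observed yield with endogenous decay: Y_obs = Y / (1 + k_d·θ_c) = 0.402 / (1 + 0.0481 × 13.9) = 0.402 / 1.669 = 0.2409 g VSS/g ultimate BOD.
Substrate removed = Q·(S₀ − S) = 1560 m³/d × (1620 − 6.11) g/m³ = 2.52×10^6 g/d = 2518 kg/d.
P_X = Y_obs·Q·(S₀ − S) = 0.2409 × 2518 = 606.6 kg VSS/d.
R_O = Q·ΔS − 1.42 P_X = 2518 − 861.3 = 1656 kg O₂/d.

R_O ≈ 1660 kg O₂/d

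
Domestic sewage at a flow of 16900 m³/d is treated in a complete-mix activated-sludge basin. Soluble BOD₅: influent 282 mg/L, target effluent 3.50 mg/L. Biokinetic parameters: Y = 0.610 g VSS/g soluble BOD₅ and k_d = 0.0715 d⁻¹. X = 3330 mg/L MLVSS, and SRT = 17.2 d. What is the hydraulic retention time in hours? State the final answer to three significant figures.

τ ≈ 9.44 h

Rearranging the biomass balance for a CMAS with decay, V = Y·Q·ΔS·θ_c / [X·(1+k_d θ_c)] = 0.610 × 16900 × (282 − 3.50) × 17.2 / [3330 × (1 + 0.0715 × 17.2)] = 4.94×10^7 / 7425 = 6651 m³.
τ = V/Q = 6651/16900 = 0.3935 d, or 9.445 h.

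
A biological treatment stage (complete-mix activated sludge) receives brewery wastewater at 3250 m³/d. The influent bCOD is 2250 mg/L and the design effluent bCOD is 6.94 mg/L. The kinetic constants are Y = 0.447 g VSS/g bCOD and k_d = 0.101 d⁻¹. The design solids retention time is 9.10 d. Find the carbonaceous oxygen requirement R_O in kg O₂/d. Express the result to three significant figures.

Correct the yield for decay: Y_obs = Y/(1 + k_d θ_c) = 0.447 / (1 + 0.101 × 9.10) = 0.447 / 1.919 = 0.2329.
ΔS = 2250 − 6.94 = 2243 mg/L, so the substrate removal rate is 3250 × 2243/1000 = 7290 kg bCOD/d.
P_X = Y_obs·Q·(S₀ − S) = 0.2329 × 7290 = 1698 kg VSS/d.
Carbonaceous O₂ demand = substrate oxidised − cell-mass equivalent = 7290 − 1.42 × 1698 = 4879 kg O₂/d.

R_O ≈ 4880 kg O₂/d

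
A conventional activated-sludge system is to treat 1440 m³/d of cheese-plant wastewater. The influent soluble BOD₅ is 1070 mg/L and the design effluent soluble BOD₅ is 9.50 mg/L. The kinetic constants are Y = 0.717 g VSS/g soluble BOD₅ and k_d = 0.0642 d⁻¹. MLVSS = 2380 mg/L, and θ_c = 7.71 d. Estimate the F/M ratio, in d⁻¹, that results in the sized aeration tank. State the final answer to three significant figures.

F/M ≈ 0.273 d⁻¹

From the SRT design equation V = Y Q (S₀−S) θ_c / [X (1 + k_d θ_c)] = 0.717 × 1440 × (1070 − 9.50) × 7.71 / [2380 × (1 + 0.0642 × 7.71)] = 8.44×10^6 / 3558 = 2373 m³.
F/M = applied load / biomass = Q·S₀/(V·X) = 1440 × 1070 / (2373 × 2380) = 0.2729 d⁻¹.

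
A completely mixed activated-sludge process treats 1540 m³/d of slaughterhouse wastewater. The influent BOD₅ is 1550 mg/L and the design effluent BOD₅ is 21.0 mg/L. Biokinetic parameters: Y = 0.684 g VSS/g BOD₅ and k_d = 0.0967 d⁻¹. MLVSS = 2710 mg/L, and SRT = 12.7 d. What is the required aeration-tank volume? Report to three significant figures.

V ≈ 3390 m³

Steady-state biomass mass balance: V·X·(1 + k_d·θ_c) = Y·Q·(S₀ − S)·θ_c, so V = 0.684 × 1540 × (1550 − 21.0) × 12.7 / [2710 × (1 + 0.0967 × 12.7)] = 2.05×10^7 / 6038 = 3388 m³.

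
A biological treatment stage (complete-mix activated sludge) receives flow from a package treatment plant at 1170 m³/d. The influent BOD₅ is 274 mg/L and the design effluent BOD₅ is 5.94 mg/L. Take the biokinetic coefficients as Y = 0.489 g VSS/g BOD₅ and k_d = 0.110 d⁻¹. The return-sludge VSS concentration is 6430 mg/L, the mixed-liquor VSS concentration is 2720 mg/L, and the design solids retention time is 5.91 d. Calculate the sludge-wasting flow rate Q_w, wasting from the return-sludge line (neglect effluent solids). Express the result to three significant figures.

Q_w ≈ 14.5 m³/d

Steady-state biomass mass balance: V·X·(1 + k_d·θ_c) = Y·Q·(S₀ − S)·θ_c, so V = 0.489 × 1170 × (274 − 5.94) × 5.91 / [2720 × (1 + 0.110 × 5.91)] = 9.06×10^5 / 4488 = 201.9 m³.
Wasting from the return line (neglecting effluent solids): Q_w = V·X / (θ_c·X_r) = 201.9 × 2720 / (5.91 × 6430) = 14.45 m³/d.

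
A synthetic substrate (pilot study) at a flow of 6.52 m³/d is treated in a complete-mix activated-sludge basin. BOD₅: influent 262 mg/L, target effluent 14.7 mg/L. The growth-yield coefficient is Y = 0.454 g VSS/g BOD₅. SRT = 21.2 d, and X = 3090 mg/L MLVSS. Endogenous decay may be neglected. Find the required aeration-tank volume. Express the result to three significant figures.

With k_d = 0 the design equation reduces to V = Y Q (S₀−S) θ_c / X = 0.454 × 6.52 × (262 − 14.7) × 21.2 / 3090 = 5.022 m³.

V ≈ 5.02 m³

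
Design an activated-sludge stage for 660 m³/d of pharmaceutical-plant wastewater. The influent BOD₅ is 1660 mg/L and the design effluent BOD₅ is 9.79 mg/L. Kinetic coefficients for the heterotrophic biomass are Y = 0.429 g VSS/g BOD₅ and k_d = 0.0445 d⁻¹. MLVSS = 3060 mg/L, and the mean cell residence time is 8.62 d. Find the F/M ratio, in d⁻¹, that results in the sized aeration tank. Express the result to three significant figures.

Rearranging the biomass balance for a CMAS with decay, V = Y·Q·ΔS·θ_c / [X·(1+k_d θ_c)] = 0.429 × 660 × (1660 − 9.79) × 8.62 / [3060 × (1 + 0.0445 × 8.62)] = 4.03×10^6 / 4234 = 951.3 m³.
F/M = Q·S₀ / (V·X) = 660 × 1660 / (951.3 × 3060) = 0.3764 g BOD₅·(g VSS·d)⁻¹.

F/M ≈ 0.376 d⁻¹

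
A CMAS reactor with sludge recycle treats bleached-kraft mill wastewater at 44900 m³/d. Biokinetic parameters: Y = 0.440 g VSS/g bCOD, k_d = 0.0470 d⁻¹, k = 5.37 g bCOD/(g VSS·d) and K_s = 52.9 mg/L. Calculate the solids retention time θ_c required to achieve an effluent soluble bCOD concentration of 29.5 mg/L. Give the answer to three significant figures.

Specific growth rate at S = 29.5 mg/L: μ = YkS/(K_s+S) = 0.440·5.37·29.5/(52.9+29.5) = 0.8459 d⁻¹.
Then 1/θ_c = μ − k_d = 0.8459 − 0.0470 = 0.7989 d⁻¹, giving θ_c = 1.252 d.

θ_c ≈ 1.25 d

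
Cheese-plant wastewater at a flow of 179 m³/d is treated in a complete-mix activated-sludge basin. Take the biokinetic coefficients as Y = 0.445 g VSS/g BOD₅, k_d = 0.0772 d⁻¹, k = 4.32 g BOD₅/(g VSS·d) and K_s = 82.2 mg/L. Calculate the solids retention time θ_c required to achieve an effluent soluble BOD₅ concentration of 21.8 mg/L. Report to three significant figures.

θ_c ≈ 3.07 d

From 1/θ_c = Y·k·S/(K_s + S) − k_d: Y·k·S/(K_s+S) = 0.445 × 4.32 × 21.8 / (82.2 + 21.8) = 0.4030 d⁻¹.
1/θ_c = 0.4030 − 0.0772 = 0.3258 d⁻¹, so θ_c = 3.070 d.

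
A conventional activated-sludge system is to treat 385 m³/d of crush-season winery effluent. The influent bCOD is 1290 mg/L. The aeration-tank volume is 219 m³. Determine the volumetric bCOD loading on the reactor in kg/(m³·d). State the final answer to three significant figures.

L_v ≈ 2.27 kg bCOD/(m³·d)

Volumetric loading L_v = Q·S₀ / V = 385 × 1290 g/m³ / 219.0 m³ = 2268 g/(m³·d) = 2.268 kg bCOD/(m³·d).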